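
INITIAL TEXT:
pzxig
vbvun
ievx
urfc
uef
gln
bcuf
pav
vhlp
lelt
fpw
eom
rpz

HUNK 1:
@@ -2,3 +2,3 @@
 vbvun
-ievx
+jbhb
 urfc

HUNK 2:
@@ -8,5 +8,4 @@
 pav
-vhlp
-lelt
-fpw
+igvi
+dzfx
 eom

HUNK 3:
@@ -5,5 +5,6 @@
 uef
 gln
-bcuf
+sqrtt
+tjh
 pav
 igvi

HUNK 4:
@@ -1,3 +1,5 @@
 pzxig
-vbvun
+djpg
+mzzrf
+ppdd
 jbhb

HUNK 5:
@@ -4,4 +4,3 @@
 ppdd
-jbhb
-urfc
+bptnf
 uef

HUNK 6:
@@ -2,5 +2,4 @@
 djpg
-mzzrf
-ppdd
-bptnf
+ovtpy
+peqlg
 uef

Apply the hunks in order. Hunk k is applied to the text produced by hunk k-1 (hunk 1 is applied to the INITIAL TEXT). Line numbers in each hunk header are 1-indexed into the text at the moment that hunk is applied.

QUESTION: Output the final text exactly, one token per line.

Hunk 1: at line 2 remove [ievx] add [jbhb] -> 13 lines: pzxig vbvun jbhb urfc uef gln bcuf pav vhlp lelt fpw eom rpz
Hunk 2: at line 8 remove [vhlp,lelt,fpw] add [igvi,dzfx] -> 12 lines: pzxig vbvun jbhb urfc uef gln bcuf pav igvi dzfx eom rpz
Hunk 3: at line 5 remove [bcuf] add [sqrtt,tjh] -> 13 lines: pzxig vbvun jbhb urfc uef gln sqrtt tjh pav igvi dzfx eom rpz
Hunk 4: at line 1 remove [vbvun] add [djpg,mzzrf,ppdd] -> 15 lines: pzxig djpg mzzrf ppdd jbhb urfc uef gln sqrtt tjh pav igvi dzfx eom rpz
Hunk 5: at line 4 remove [jbhb,urfc] add [bptnf] -> 14 lines: pzxig djpg mzzrf ppdd bptnf uef gln sqrtt tjh pav igvi dzfx eom rpz
Hunk 6: at line 2 remove [mzzrf,ppdd,bptnf] add [ovtpy,peqlg] -> 13 lines: pzxig djpg ovtpy peqlg uef gln sqrtt tjh pav igvi dzfx eom rpz

Answer: pzxig
djpg
ovtpy
peqlg
uef
gln
sqrtt
tjh
pav
igvi
dzfx
eom
rpz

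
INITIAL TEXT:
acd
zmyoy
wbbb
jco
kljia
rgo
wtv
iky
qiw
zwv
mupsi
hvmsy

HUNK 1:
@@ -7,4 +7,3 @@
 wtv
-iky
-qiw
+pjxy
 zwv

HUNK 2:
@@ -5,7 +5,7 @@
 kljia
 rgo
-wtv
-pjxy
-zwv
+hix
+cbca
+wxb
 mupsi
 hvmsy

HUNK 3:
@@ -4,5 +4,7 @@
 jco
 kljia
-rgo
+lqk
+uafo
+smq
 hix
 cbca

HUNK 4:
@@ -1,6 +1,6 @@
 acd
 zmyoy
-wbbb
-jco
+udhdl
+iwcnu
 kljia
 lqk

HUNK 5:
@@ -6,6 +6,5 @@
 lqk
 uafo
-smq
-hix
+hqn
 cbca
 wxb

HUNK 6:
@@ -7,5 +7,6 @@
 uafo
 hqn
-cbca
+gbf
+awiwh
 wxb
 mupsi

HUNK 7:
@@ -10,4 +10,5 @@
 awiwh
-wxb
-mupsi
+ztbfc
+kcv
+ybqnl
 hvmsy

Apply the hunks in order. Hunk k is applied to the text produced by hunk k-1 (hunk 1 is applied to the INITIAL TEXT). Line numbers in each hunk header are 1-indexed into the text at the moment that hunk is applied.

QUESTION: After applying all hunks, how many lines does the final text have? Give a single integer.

Hunk 1: at line 7 remove [iky,qiw] add [pjxy] -> 11 lines: acd zmyoy wbbb jco kljia rgo wtv pjxy zwv mupsi hvmsy
Hunk 2: at line 5 remove [wtv,pjxy,zwv] add [hix,cbca,wxb] -> 11 lines: acd zmyoy wbbb jco kljia rgo hix cbca wxb mupsi hvmsy
Hunk 3: at line 4 remove [rgo] add [lqk,uafo,smq] -> 13 lines: acd zmyoy wbbb jco kljia lqk uafo smq hix cbca wxb mupsi hvmsy
Hunk 4: at line 1 remove [wbbb,jco] add [udhdl,iwcnu] -> 13 lines: acd zmyoy udhdl iwcnu kljia lqk uafo smq hix cbca wxb mupsi hvmsy
Hunk 5: at line 6 remove [smq,hix] add [hqn] -> 12 lines: acd zmyoy udhdl iwcnu kljia lqk uafo hqn cbca wxb mupsi hvmsy
Hunk 6: at line 7 remove [cbca] add [gbf,awiwh] -> 13 lines: acd zmyoy udhdl iwcnu kljia lqk uafo hqn gbf awiwh wxb mupsi hvmsy
Hunk 7: at line 10 remove [wxb,mupsi] add [ztbfc,kcv,ybqnl] -> 14 lines: acd zmyoy udhdl iwcnu kljia lqk uafo hqn gbf awiwh ztbfc kcv ybqnl hvmsy
Final line count: 14

Answer: 14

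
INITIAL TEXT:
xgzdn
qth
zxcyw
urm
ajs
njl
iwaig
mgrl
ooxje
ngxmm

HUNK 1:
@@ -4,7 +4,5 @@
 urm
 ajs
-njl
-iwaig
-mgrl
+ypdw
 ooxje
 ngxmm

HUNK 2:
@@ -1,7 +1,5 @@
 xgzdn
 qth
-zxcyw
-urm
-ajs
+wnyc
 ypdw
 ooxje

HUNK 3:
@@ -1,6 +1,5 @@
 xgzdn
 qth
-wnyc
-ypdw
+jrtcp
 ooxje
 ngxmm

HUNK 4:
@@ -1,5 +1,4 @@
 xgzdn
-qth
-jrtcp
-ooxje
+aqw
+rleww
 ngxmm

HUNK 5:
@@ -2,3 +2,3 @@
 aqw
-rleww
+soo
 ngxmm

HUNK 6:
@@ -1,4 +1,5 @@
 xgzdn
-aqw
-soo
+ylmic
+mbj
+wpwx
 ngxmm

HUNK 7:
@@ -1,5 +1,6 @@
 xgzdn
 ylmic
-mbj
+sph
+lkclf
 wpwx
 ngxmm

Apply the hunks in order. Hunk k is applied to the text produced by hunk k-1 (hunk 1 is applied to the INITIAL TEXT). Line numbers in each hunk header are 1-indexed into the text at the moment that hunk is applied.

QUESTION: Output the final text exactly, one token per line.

Answer: xgzdn
ylmic
sph
lkclf
wpwx
ngxmm

Derivation:
Hunk 1: at line 4 remove [njl,iwaig,mgrl] add [ypdw] -> 8 lines: xgzdn qth zxcyw urm ajs ypdw ooxje ngxmm
Hunk 2: at line 1 remove [zxcyw,urm,ajs] add [wnyc] -> 6 lines: xgzdn qth wnyc ypdw ooxje ngxmm
Hunk 3: at line 1 remove [wnyc,ypdw] add [jrtcp] -> 5 lines: xgzdn qth jrtcp ooxje ngxmm
Hunk 4: at line 1 remove [qth,jrtcp,ooxje] add [aqw,rleww] -> 4 lines: xgzdn aqw rleww ngxmm
Hunk 5: at line 2 remove [rleww] add [soo] -> 4 lines: xgzdn aqw soo ngxmm
Hunk 6: at line 1 remove [aqw,soo] add [ylmic,mbj,wpwx] -> 5 lines: xgzdn ylmic mbj wpwx ngxmm
Hunk 7: at line 1 remove [mbj] add [sph,lkclf] -> 6 lines: xgzdn ylmic sph lkclf wpwx ngxmm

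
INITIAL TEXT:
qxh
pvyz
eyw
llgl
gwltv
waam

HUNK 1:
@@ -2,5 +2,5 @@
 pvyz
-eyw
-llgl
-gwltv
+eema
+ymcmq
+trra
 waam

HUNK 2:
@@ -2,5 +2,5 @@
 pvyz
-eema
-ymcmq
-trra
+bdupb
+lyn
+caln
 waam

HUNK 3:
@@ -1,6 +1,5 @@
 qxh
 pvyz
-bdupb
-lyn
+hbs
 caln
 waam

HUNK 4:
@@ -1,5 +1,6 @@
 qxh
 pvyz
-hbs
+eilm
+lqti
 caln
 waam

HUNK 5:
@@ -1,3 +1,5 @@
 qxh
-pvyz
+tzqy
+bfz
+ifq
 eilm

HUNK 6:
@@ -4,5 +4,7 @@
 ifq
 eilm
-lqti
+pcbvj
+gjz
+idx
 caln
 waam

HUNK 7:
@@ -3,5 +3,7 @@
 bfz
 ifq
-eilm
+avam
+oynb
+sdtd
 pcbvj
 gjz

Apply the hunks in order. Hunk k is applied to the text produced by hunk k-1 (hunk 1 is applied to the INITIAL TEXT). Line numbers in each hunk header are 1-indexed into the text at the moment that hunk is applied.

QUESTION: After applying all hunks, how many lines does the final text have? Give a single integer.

Hunk 1: at line 2 remove [eyw,llgl,gwltv] add [eema,ymcmq,trra] -> 6 lines: qxh pvyz eema ymcmq trra waam
Hunk 2: at line 2 remove [eema,ymcmq,trra] add [bdupb,lyn,caln] -> 6 lines: qxh pvyz bdupb lyn caln waam
Hunk 3: at line 1 remove [bdupb,lyn] add [hbs] -> 5 lines: qxh pvyz hbs caln waam
Hunk 4: at line 1 remove [hbs] add [eilm,lqti] -> 6 lines: qxh pvyz eilm lqti caln waam
Hunk 5: at line 1 remove [pvyz] add [tzqy,bfz,ifq] -> 8 lines: qxh tzqy bfz ifq eilm lqti caln waam
Hunk 6: at line 4 remove [lqti] add [pcbvj,gjz,idx] -> 10 lines: qxh tzqy bfz ifq eilm pcbvj gjz idx caln waam
Hunk 7: at line 3 remove [eilm] add [avam,oynb,sdtd] -> 12 lines: qxh tzqy bfz ifq avam oynb sdtd pcbvj gjz idx caln waam
Final line count: 12

Answer: 12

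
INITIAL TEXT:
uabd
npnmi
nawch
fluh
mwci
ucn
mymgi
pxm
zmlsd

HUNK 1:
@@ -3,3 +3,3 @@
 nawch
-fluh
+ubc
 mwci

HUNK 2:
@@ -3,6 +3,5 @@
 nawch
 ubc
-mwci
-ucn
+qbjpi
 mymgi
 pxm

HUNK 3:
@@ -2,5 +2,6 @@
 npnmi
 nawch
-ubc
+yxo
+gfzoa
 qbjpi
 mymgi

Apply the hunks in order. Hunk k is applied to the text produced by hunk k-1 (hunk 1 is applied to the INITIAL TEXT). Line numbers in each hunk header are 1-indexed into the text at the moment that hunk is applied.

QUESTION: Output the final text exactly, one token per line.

Hunk 1: at line 3 remove [fluh] add [ubc] -> 9 lines: uabd npnmi nawch ubc mwci ucn mymgi pxm zmlsd
Hunk 2: at line 3 remove [mwci,ucn] add [qbjpi] -> 8 lines: uabd npnmi nawch ubc qbjpi mymgi pxm zmlsd
Hunk 3: at line 2 remove [ubc] add [yxo,gfzoa] -> 9 lines: uabd npnmi nawch yxo gfzoa qbjpi mymgi pxm zmlsd

Answer: uabd
npnmi
nawch
yxo
gfzoa
qbjpi
mymgi
pxm
zmlsd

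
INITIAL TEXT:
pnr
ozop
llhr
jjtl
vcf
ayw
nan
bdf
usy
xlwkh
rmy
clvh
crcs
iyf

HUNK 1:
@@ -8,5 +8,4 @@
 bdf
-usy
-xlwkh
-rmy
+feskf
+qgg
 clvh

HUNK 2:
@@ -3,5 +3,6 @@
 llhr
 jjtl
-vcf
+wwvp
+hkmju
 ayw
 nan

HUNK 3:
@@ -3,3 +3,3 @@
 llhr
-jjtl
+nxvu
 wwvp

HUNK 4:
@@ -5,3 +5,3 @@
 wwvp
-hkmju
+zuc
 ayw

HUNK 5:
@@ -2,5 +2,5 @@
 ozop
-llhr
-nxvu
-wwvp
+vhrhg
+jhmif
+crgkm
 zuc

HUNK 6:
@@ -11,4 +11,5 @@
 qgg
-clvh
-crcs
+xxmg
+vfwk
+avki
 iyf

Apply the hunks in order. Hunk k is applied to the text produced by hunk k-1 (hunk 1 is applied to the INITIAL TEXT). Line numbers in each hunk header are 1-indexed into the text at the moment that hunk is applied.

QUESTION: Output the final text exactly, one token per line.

Answer: pnr
ozop
vhrhg
jhmif
crgkm
zuc
ayw
nan
bdf
feskf
qgg
xxmg
vfwk
avki
iyf

Derivation:
Hunk 1: at line 8 remove [usy,xlwkh,rmy] add [feskf,qgg] -> 13 lines: pnr ozop llhr jjtl vcf ayw nan bdf feskf qgg clvh crcs iyf
Hunk 2: at line 3 remove [vcf] add [wwvp,hkmju] -> 14 lines: pnr ozop llhr jjtl wwvp hkmju ayw nan bdf feskf qgg clvh crcs iyf
Hunk 3: at line 3 remove [jjtl] add [nxvu] -> 14 lines: pnr ozop llhr nxvu wwvp hkmju ayw nan bdf feskf qgg clvh crcs iyf
Hunk 4: at line 5 remove [hkmju] add [zuc] -> 14 lines: pnr ozop llhr nxvu wwvp zuc ayw nan bdf feskf qgg clvh crcs iyf
Hunk 5: at line 2 remove [llhr,nxvu,wwvp] add [vhrhg,jhmif,crgkm] -> 14 lines: pnr ozop vhrhg jhmif crgkm zuc ayw nan bdf feskf qgg clvh crcs iyf
Hunk 6: at line 11 remove [clvh,crcs] add [xxmg,vfwk,avki] -> 15 lines: pnr ozop vhrhg jhmif crgkm zuc ayw nan bdf feskf qgg xxmg vfwk avki iyf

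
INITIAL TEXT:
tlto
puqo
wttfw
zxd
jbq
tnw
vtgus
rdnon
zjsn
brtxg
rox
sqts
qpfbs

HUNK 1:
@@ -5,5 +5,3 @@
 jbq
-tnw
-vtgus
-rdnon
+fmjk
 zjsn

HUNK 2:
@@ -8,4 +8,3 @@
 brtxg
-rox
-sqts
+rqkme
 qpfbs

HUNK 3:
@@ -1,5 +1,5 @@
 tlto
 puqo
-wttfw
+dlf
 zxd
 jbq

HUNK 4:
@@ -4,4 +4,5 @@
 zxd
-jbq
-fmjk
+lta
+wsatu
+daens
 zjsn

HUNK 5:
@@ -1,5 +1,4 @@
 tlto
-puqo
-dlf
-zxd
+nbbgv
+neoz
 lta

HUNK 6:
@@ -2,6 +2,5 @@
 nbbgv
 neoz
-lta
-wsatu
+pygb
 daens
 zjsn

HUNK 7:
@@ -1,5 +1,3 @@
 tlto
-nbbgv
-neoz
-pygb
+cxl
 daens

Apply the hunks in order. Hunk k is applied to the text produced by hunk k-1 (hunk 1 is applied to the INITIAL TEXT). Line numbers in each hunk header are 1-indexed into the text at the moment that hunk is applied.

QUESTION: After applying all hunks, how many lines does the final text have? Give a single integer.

Answer: 7

Derivation:
Hunk 1: at line 5 remove [tnw,vtgus,rdnon] add [fmjk] -> 11 lines: tlto puqo wttfw zxd jbq fmjk zjsn brtxg rox sqts qpfbs
Hunk 2: at line 8 remove [rox,sqts] add [rqkme] -> 10 lines: tlto puqo wttfw zxd jbq fmjk zjsn brtxg rqkme qpfbs
Hunk 3: at line 1 remove [wttfw] add [dlf] -> 10 lines: tlto puqo dlf zxd jbq fmjk zjsn brtxg rqkme qpfbs
Hunk 4: at line 4 remove [jbq,fmjk] add [lta,wsatu,daens] -> 11 lines: tlto puqo dlf zxd lta wsatu daens zjsn brtxg rqkme qpfbs
Hunk 5: at line 1 remove [puqo,dlf,zxd] add [nbbgv,neoz] -> 10 lines: tlto nbbgv neoz lta wsatu daens zjsn brtxg rqkme qpfbs
Hunk 6: at line 2 remove [lta,wsatu] add [pygb] -> 9 lines: tlto nbbgv neoz pygb daens zjsn brtxg rqkme qpfbs
Hunk 7: at line 1 remove [nbbgv,neoz,pygb] add [cxl] -> 7 lines: tlto cxl daens zjsn brtxg rqkme qpfbs
Final line count: 7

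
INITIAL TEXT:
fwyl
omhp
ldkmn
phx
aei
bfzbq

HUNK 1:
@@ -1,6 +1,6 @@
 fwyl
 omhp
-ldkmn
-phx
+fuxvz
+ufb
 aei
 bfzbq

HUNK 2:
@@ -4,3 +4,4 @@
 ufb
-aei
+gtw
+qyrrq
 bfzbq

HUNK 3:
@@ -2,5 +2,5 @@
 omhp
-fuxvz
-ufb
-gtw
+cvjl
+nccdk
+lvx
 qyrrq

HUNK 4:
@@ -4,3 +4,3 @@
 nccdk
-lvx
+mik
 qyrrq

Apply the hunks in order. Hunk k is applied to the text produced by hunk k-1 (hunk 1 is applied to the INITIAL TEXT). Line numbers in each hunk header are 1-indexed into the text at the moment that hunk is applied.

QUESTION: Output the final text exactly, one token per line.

Answer: fwyl
omhp
cvjl
nccdk
mik
qyrrq
bfzbq

Derivation:
Hunk 1: at line 1 remove [ldkmn,phx] add [fuxvz,ufb] -> 6 lines: fwyl omhp fuxvz ufb aei bfzbq
Hunk 2: at line 4 remove [aei] add [gtw,qyrrq] -> 7 lines: fwyl omhp fuxvz ufb gtw qyrrq bfzbq
Hunk 3: at line 2 remove [fuxvz,ufb,gtw] add [cvjl,nccdk,lvx] -> 7 lines: fwyl omhp cvjl nccdk lvx qyrrq bfzbq
Hunk 4: at line 4 remove [lvx] add [mik] -> 7 lines: fwyl omhp cvjl nccdk mik qyrrq bfzbq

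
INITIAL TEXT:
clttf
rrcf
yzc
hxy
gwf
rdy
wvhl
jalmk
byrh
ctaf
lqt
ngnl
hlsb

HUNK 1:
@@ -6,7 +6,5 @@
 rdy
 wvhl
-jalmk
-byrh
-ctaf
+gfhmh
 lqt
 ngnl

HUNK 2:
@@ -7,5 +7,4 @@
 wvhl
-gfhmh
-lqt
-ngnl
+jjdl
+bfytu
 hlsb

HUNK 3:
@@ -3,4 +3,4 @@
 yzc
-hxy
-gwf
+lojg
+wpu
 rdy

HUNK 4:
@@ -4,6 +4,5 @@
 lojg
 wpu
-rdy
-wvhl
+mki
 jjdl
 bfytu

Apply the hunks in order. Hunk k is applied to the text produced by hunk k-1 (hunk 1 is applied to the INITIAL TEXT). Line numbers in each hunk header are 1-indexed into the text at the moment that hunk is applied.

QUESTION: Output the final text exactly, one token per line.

Answer: clttf
rrcf
yzc
lojg
wpu
mki
jjdl
bfytu
hlsb

Derivation:
Hunk 1: at line 6 remove [jalmk,byrh,ctaf] add [gfhmh] -> 11 lines: clttf rrcf yzc hxy gwf rdy wvhl gfhmh lqt ngnl hlsb
Hunk 2: at line 7 remove [gfhmh,lqt,ngnl] add [jjdl,bfytu] -> 10 lines: clttf rrcf yzc hxy gwf rdy wvhl jjdl bfytu hlsb
Hunk 3: at line 3 remove [hxy,gwf] add [lojg,wpu] -> 10 lines: clttf rrcf yzc lojg wpu rdy wvhl jjdl bfytu hlsb
Hunk 4: at line 4 remove [rdy,wvhl] add [mki] -> 9 lines: clttf rrcf yzc lojg wpu mki jjdl bfytu hlsb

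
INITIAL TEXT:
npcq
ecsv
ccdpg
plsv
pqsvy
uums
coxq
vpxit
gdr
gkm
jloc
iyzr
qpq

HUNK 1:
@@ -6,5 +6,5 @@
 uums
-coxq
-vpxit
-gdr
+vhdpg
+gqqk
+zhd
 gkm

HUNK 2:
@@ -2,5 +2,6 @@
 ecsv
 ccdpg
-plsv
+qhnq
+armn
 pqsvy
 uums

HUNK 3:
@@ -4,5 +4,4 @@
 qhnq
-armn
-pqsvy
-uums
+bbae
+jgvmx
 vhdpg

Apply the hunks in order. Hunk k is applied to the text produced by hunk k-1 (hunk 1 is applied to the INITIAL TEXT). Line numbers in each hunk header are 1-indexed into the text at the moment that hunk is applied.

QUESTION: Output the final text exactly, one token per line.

Hunk 1: at line 6 remove [coxq,vpxit,gdr] add [vhdpg,gqqk,zhd] -> 13 lines: npcq ecsv ccdpg plsv pqsvy uums vhdpg gqqk zhd gkm jloc iyzr qpq
Hunk 2: at line 2 remove [plsv] add [qhnq,armn] -> 14 lines: npcq ecsv ccdpg qhnq armn pqsvy uums vhdpg gqqk zhd gkm jloc iyzr qpq
Hunk 3: at line 4 remove [armn,pqsvy,uums] add [bbae,jgvmx] -> 13 lines: npcq ecsv ccdpg qhnq bbae jgvmx vhdpg gqqk zhd gkm jloc iyzr qpq

Answer: npcq
ecsv
ccdpg
qhnq
bbae
jgvmx
vhdpg
gqqk
zhd
gkm
jloc
iyzr
qpq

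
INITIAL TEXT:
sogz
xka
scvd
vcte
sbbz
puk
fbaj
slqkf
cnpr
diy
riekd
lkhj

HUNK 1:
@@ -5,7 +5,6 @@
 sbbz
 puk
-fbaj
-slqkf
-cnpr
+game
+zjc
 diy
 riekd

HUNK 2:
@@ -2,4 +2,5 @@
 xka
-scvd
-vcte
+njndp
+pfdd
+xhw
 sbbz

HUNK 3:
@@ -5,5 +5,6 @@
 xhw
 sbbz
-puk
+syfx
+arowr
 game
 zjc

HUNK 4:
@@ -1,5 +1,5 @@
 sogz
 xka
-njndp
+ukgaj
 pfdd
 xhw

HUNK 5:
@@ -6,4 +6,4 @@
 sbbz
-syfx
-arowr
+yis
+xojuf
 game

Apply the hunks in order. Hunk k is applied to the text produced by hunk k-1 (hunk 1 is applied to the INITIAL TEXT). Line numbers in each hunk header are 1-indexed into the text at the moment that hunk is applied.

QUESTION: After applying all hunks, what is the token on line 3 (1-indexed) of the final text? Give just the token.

Hunk 1: at line 5 remove [fbaj,slqkf,cnpr] add [game,zjc] -> 11 lines: sogz xka scvd vcte sbbz puk game zjc diy riekd lkhj
Hunk 2: at line 2 remove [scvd,vcte] add [njndp,pfdd,xhw] -> 12 lines: sogz xka njndp pfdd xhw sbbz puk game zjc diy riekd lkhj
Hunk 3: at line 5 remove [puk] add [syfx,arowr] -> 13 lines: sogz xka njndp pfdd xhw sbbz syfx arowr game zjc diy riekd lkhj
Hunk 4: at line 1 remove [njndp] add [ukgaj] -> 13 lines: sogz xka ukgaj pfdd xhw sbbz syfx arowr game zjc diy riekd lkhj
Hunk 5: at line 6 remove [syfx,arowr] add [yis,xojuf] -> 13 lines: sogz xka ukgaj pfdd xhw sbbz yis xojuf game zjc diy riekd lkhj
Final line 3: ukgaj

Answer: ukgaj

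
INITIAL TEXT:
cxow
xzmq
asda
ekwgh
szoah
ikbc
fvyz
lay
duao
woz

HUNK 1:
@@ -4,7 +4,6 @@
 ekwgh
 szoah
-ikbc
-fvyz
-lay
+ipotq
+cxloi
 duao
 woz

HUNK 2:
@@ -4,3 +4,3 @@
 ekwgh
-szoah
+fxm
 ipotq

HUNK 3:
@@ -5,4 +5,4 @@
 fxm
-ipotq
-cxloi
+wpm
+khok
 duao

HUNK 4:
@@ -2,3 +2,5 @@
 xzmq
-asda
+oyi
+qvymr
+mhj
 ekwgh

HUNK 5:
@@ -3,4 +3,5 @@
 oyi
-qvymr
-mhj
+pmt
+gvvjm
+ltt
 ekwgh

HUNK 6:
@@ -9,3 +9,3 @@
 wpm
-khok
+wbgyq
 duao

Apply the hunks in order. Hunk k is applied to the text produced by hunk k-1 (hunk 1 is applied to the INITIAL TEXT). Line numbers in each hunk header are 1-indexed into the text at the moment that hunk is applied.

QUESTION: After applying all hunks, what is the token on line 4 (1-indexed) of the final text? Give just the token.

Hunk 1: at line 4 remove [ikbc,fvyz,lay] add [ipotq,cxloi] -> 9 lines: cxow xzmq asda ekwgh szoah ipotq cxloi duao woz
Hunk 2: at line 4 remove [szoah] add [fxm] -> 9 lines: cxow xzmq asda ekwgh fxm ipotq cxloi duao woz
Hunk 3: at line 5 remove [ipotq,cxloi] add [wpm,khok] -> 9 lines: cxow xzmq asda ekwgh fxm wpm khok duao woz
Hunk 4: at line 2 remove [asda] add [oyi,qvymr,mhj] -> 11 lines: cxow xzmq oyi qvymr mhj ekwgh fxm wpm khok duao woz
Hunk 5: at line 3 remove [qvymr,mhj] add [pmt,gvvjm,ltt] -> 12 lines: cxow xzmq oyi pmt gvvjm ltt ekwgh fxm wpm khok duao woz
Hunk 6: at line 9 remove [khok] add [wbgyq] -> 12 lines: cxow xzmq oyi pmt gvvjm ltt ekwgh fxm wpm wbgyq duao woz
Final line 4: pmt

Answer: pmt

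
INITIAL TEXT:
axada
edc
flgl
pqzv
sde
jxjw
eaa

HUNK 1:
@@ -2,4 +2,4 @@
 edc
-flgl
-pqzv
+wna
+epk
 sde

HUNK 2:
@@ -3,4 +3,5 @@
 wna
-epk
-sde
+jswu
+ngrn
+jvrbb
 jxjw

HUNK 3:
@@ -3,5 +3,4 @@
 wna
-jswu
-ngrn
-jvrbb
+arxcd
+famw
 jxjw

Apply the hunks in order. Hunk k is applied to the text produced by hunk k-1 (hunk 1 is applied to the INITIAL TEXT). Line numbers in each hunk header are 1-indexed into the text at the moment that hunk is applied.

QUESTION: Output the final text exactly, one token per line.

Answer: axada
edc
wna
arxcd
famw
jxjw
eaa

Derivation:
Hunk 1: at line 2 remove [flgl,pqzv] add [wna,epk] -> 7 lines: axada edc wna epk sde jxjw eaa
Hunk 2: at line 3 remove [epk,sde] add [jswu,ngrn,jvrbb] -> 8 lines: axada edc wna jswu ngrn jvrbb jxjw eaa
Hunk 3: at line 3 remove [jswu,ngrn,jvrbb] add [arxcd,famw] -> 7 lines: axada edc wna arxcd famw jxjw eaa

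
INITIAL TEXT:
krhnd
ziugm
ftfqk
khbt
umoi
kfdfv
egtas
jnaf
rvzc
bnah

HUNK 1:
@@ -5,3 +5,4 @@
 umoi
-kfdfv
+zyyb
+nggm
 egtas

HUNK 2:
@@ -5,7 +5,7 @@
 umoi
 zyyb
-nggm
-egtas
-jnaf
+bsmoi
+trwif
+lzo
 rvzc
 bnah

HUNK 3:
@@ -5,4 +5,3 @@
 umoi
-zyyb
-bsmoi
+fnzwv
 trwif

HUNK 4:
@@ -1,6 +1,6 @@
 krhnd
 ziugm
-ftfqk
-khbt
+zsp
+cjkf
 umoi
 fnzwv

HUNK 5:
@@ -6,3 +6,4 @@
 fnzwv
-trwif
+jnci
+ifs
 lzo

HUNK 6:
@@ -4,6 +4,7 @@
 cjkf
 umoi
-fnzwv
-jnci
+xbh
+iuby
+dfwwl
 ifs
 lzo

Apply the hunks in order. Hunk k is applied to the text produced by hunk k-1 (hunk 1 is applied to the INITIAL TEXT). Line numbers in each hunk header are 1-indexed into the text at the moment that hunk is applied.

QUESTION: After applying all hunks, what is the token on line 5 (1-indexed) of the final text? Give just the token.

Answer: umoi

Derivation:
Hunk 1: at line 5 remove [kfdfv] add [zyyb,nggm] -> 11 lines: krhnd ziugm ftfqk khbt umoi zyyb nggm egtas jnaf rvzc bnah
Hunk 2: at line 5 remove [nggm,egtas,jnaf] add [bsmoi,trwif,lzo] -> 11 lines: krhnd ziugm ftfqk khbt umoi zyyb bsmoi trwif lzo rvzc bnah
Hunk 3: at line 5 remove [zyyb,bsmoi] add [fnzwv] -> 10 lines: krhnd ziugm ftfqk khbt umoi fnzwv trwif lzo rvzc bnah
Hunk 4: at line 1 remove [ftfqk,khbt] add [zsp,cjkf] -> 10 lines: krhnd ziugm zsp cjkf umoi fnzwv trwif lzo rvzc bnah
Hunk 5: at line 6 remove [trwif] add [jnci,ifs] -> 11 lines: krhnd ziugm zsp cjkf umoi fnzwv jnci ifs lzo rvzc bnah
Hunk 6: at line 4 remove [fnzwv,jnci] add [xbh,iuby,dfwwl] -> 12 lines: krhnd ziugm zsp cjkf umoi xbh iuby dfwwl ifs lzo rvzc bnah
Final line 5: umoi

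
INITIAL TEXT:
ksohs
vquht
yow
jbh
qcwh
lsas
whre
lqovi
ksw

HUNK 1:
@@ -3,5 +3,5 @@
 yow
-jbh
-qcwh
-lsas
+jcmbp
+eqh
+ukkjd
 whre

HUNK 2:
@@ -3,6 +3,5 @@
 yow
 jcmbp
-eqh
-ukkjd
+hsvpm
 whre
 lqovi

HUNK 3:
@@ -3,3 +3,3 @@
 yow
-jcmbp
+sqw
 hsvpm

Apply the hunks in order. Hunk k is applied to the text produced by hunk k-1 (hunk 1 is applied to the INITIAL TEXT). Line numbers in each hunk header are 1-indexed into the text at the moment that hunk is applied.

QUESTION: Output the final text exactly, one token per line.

Hunk 1: at line 3 remove [jbh,qcwh,lsas] add [jcmbp,eqh,ukkjd] -> 9 lines: ksohs vquht yow jcmbp eqh ukkjd whre lqovi ksw
Hunk 2: at line 3 remove [eqh,ukkjd] add [hsvpm] -> 8 lines: ksohs vquht yow jcmbp hsvpm whre lqovi ksw
Hunk 3: at line 3 remove [jcmbp] add [sqw] -> 8 lines: ksohs vquht yow sqw hsvpm whre lqovi ksw

Answer: ksohs
vquht
yow
sqw
hsvpm
whre
lqovi
ksw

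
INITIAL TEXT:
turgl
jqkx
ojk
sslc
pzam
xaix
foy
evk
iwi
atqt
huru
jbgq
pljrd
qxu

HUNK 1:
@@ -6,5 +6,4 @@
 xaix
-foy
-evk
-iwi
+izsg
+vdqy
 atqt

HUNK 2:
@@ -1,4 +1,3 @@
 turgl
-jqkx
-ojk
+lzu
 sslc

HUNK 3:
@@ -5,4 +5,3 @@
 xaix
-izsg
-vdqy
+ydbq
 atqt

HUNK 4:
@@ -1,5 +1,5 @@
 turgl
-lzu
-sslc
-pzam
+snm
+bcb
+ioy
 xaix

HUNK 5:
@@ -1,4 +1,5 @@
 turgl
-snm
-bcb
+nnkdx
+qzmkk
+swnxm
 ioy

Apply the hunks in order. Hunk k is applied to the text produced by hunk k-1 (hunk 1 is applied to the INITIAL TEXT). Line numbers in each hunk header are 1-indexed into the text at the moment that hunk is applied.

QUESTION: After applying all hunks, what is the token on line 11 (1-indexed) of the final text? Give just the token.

Answer: pljrd

Derivation:
Hunk 1: at line 6 remove [foy,evk,iwi] add [izsg,vdqy] -> 13 lines: turgl jqkx ojk sslc pzam xaix izsg vdqy atqt huru jbgq pljrd qxu
Hunk 2: at line 1 remove [jqkx,ojk] add [lzu] -> 12 lines: turgl lzu sslc pzam xaix izsg vdqy atqt huru jbgq pljrd qxu
Hunk 3: at line 5 remove [izsg,vdqy] add [ydbq] -> 11 lines: turgl lzu sslc pzam xaix ydbq atqt huru jbgq pljrd qxu
Hunk 4: at line 1 remove [lzu,sslc,pzam] add [snm,bcb,ioy] -> 11 lines: turgl snm bcb ioy xaix ydbq atqt huru jbgq pljrd qxu
Hunk 5: at line 1 remove [snm,bcb] add [nnkdx,qzmkk,swnxm] -> 12 lines: turgl nnkdx qzmkk swnxm ioy xaix ydbq atqt huru jbgq pljrd qxu
Final line 11: pljrd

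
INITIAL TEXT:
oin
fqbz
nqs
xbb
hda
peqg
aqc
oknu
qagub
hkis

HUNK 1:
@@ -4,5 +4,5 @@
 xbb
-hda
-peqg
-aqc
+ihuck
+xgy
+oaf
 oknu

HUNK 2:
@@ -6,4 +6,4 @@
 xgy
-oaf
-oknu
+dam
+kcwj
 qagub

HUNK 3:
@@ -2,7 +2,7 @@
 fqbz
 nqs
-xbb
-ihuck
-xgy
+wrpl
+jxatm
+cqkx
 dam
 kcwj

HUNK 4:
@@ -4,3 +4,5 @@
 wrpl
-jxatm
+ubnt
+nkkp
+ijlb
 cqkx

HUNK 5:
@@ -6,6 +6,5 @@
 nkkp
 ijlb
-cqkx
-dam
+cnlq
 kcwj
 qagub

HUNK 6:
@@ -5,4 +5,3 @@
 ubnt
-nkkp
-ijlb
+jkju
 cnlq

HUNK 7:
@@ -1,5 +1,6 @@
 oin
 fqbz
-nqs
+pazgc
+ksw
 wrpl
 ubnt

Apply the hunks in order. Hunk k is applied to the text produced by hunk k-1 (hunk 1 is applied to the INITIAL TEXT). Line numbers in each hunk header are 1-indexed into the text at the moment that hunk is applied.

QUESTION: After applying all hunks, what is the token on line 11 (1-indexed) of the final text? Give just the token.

Hunk 1: at line 4 remove [hda,peqg,aqc] add [ihuck,xgy,oaf] -> 10 lines: oin fqbz nqs xbb ihuck xgy oaf oknu qagub hkis
Hunk 2: at line 6 remove [oaf,oknu] add [dam,kcwj] -> 10 lines: oin fqbz nqs xbb ihuck xgy dam kcwj qagub hkis
Hunk 3: at line 2 remove [xbb,ihuck,xgy] add [wrpl,jxatm,cqkx] -> 10 lines: oin fqbz nqs wrpl jxatm cqkx dam kcwj qagub hkis
Hunk 4: at line 4 remove [jxatm] add [ubnt,nkkp,ijlb] -> 12 lines: oin fqbz nqs wrpl ubnt nkkp ijlb cqkx dam kcwj qagub hkis
Hunk 5: at line 6 remove [cqkx,dam] add [cnlq] -> 11 lines: oin fqbz nqs wrpl ubnt nkkp ijlb cnlq kcwj qagub hkis
Hunk 6: at line 5 remove [nkkp,ijlb] add [jkju] -> 10 lines: oin fqbz nqs wrpl ubnt jkju cnlq kcwj qagub hkis
Hunk 7: at line 1 remove [nqs] add [pazgc,ksw] -> 11 lines: oin fqbz pazgc ksw wrpl ubnt jkju cnlq kcwj qagub hkis
Final line 11: hkis

Answer: hkis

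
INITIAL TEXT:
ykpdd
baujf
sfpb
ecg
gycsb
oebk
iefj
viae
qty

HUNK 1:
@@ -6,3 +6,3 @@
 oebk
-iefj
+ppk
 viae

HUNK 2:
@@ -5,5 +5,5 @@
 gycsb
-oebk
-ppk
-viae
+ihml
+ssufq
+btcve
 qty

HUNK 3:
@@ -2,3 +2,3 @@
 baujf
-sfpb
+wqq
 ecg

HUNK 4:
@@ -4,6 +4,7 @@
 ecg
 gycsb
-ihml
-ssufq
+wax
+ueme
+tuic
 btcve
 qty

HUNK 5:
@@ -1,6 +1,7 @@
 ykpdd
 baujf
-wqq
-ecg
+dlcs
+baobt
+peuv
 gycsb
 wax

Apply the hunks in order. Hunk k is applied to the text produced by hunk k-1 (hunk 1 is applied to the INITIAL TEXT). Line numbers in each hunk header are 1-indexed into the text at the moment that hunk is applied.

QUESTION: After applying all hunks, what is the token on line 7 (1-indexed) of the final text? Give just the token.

Answer: wax

Derivation:
Hunk 1: at line 6 remove [iefj] add [ppk] -> 9 lines: ykpdd baujf sfpb ecg gycsb oebk ppk viae qty
Hunk 2: at line 5 remove [oebk,ppk,viae] add [ihml,ssufq,btcve] -> 9 lines: ykpdd baujf sfpb ecg gycsb ihml ssufq btcve qty
Hunk 3: at line 2 remove [sfpb] add [wqq] -> 9 lines: ykpdd baujf wqq ecg gycsb ihml ssufq btcve qty
Hunk 4: at line 4 remove [ihml,ssufq] add [wax,ueme,tuic] -> 10 lines: ykpdd baujf wqq ecg gycsb wax ueme tuic btcve qty
Hunk 5: at line 1 remove [wqq,ecg] add [dlcs,baobt,peuv] -> 11 lines: ykpdd baujf dlcs baobt peuv gycsb wax ueme tuic btcve qty
Final line 7: wax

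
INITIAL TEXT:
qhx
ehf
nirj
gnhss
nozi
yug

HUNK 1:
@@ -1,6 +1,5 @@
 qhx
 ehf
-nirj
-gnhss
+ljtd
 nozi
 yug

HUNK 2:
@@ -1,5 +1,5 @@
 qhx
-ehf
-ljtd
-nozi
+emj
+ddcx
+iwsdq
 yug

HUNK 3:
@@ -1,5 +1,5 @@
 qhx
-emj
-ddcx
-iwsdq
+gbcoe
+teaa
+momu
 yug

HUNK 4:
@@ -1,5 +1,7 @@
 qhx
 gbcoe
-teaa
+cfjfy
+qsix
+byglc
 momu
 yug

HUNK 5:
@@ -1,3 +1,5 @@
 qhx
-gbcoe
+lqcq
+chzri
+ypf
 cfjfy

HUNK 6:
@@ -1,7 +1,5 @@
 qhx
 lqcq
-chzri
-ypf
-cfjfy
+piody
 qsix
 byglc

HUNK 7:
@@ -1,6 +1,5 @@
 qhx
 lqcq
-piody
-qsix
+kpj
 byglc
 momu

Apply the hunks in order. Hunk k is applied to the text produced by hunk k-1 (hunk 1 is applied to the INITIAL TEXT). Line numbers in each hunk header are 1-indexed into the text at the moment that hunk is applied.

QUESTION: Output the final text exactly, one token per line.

Answer: qhx
lqcq
kpj
byglc
momu
yug

Derivation:
Hunk 1: at line 1 remove [nirj,gnhss] add [ljtd] -> 5 lines: qhx ehf ljtd nozi yug
Hunk 2: at line 1 remove [ehf,ljtd,nozi] add [emj,ddcx,iwsdq] -> 5 lines: qhx emj ddcx iwsdq yug
Hunk 3: at line 1 remove [emj,ddcx,iwsdq] add [gbcoe,teaa,momu] -> 5 lines: qhx gbcoe teaa momu yug
Hunk 4: at line 1 remove [teaa] add [cfjfy,qsix,byglc] -> 7 lines: qhx gbcoe cfjfy qsix byglc momu yug
Hunk 5: at line 1 remove [gbcoe] add [lqcq,chzri,ypf] -> 9 lines: qhx lqcq chzri ypf cfjfy qsix byglc momu yug
Hunk 6: at line 1 remove [chzri,ypf,cfjfy] add [piody] -> 7 lines: qhx lqcq piody qsix byglc momu yug
Hunk 7: at line 1 remove [piody,qsix] add [kpj] -> 6 lines: qhx lqcq kpj byglc momu yug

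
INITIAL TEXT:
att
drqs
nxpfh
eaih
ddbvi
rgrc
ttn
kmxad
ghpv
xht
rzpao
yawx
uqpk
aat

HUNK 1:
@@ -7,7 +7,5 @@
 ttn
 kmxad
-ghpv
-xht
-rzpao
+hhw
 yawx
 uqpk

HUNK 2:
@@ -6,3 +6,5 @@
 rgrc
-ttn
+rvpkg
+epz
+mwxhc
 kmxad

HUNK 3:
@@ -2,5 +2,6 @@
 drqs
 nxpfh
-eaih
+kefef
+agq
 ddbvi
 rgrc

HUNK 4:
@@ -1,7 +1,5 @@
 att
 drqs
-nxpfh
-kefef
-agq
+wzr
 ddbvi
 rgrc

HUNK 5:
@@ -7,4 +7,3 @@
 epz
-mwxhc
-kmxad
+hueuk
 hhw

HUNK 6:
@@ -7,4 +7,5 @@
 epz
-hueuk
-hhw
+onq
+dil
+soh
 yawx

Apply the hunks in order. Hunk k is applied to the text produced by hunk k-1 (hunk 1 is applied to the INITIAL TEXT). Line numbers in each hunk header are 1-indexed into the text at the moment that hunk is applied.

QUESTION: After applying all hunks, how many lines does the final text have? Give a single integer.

Hunk 1: at line 7 remove [ghpv,xht,rzpao] add [hhw] -> 12 lines: att drqs nxpfh eaih ddbvi rgrc ttn kmxad hhw yawx uqpk aat
Hunk 2: at line 6 remove [ttn] add [rvpkg,epz,mwxhc] -> 14 lines: att drqs nxpfh eaih ddbvi rgrc rvpkg epz mwxhc kmxad hhw yawx uqpk aat
Hunk 3: at line 2 remove [eaih] add [kefef,agq] -> 15 lines: att drqs nxpfh kefef agq ddbvi rgrc rvpkg epz mwxhc kmxad hhw yawx uqpk aat
Hunk 4: at line 1 remove [nxpfh,kefef,agq] add [wzr] -> 13 lines: att drqs wzr ddbvi rgrc rvpkg epz mwxhc kmxad hhw yawx uqpk aat
Hunk 5: at line 7 remove [mwxhc,kmxad] add [hueuk] -> 12 lines: att drqs wzr ddbvi rgrc rvpkg epz hueuk hhw yawx uqpk aat
Hunk 6: at line 7 remove [hueuk,hhw] add [onq,dil,soh] -> 13 lines: att drqs wzr ddbvi rgrc rvpkg epz onq dil soh yawx uqpk aat
Final line count: 13

Answer: 13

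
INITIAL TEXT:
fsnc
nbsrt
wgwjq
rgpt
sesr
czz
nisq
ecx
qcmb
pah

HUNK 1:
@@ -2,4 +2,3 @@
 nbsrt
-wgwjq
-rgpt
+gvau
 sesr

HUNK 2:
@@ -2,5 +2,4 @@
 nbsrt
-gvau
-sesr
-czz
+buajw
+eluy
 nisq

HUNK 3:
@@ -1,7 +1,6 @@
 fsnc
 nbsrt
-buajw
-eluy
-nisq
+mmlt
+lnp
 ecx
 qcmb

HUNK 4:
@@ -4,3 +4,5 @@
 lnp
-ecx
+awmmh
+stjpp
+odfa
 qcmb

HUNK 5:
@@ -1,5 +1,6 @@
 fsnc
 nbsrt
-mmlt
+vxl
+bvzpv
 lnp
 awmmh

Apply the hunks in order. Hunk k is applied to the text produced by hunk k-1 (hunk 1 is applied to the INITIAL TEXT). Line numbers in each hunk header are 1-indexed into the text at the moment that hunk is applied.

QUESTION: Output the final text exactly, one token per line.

Answer: fsnc
nbsrt
vxl
bvzpv
lnp
awmmh
stjpp
odfa
qcmb
pah

Derivation:
Hunk 1: at line 2 remove [wgwjq,rgpt] add [gvau] -> 9 lines: fsnc nbsrt gvau sesr czz nisq ecx qcmb pah
Hunk 2: at line 2 remove [gvau,sesr,czz] add [buajw,eluy] -> 8 lines: fsnc nbsrt buajw eluy nisq ecx qcmb pah
Hunk 3: at line 1 remove [buajw,eluy,nisq] add [mmlt,lnp] -> 7 lines: fsnc nbsrt mmlt lnp ecx qcmb pah
Hunk 4: at line 4 remove [ecx] add [awmmh,stjpp,odfa] -> 9 lines: fsnc nbsrt mmlt lnp awmmh stjpp odfa qcmb pah
Hunk 5: at line 1 remove [mmlt] add [vxl,bvzpv] -> 10 lines: fsnc nbsrt vxl bvzpv lnp awmmh stjpp odfa qcmb pah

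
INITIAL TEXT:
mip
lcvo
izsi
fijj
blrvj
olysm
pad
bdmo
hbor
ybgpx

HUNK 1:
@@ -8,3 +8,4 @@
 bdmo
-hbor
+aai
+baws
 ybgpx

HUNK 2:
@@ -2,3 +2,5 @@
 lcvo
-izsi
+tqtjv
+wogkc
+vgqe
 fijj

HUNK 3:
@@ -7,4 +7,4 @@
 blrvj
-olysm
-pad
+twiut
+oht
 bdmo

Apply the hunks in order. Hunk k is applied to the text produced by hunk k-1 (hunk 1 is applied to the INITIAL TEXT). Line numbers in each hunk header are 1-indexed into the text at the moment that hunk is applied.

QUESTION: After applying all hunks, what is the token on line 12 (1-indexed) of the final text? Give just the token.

Answer: baws

Derivation:
Hunk 1: at line 8 remove [hbor] add [aai,baws] -> 11 lines: mip lcvo izsi fijj blrvj olysm pad bdmo aai baws ybgpx
Hunk 2: at line 2 remove [izsi] add [tqtjv,wogkc,vgqe] -> 13 lines: mip lcvo tqtjv wogkc vgqe fijj blrvj olysm pad bdmo aai baws ybgpx
Hunk 3: at line 7 remove [olysm,pad] add [twiut,oht] -> 13 lines: mip lcvo tqtjv wogkc vgqe fijj blrvj twiut oht bdmo aai baws ybgpx
Final line 12: baws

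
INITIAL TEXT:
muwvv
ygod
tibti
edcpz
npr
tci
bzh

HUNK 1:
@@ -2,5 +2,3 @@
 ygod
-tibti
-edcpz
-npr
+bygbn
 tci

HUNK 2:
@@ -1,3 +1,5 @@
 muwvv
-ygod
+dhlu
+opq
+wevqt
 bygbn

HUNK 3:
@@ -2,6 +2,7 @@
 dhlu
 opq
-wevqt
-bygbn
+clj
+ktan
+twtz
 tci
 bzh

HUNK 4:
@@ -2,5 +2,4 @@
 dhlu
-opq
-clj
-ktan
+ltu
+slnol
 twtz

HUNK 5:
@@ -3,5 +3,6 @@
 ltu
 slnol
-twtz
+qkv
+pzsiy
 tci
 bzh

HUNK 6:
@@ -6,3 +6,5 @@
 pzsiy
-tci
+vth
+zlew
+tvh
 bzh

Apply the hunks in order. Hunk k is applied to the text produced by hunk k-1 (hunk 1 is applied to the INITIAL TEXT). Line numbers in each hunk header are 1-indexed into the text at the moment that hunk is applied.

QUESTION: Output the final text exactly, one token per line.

Answer: muwvv
dhlu
ltu
slnol
qkv
pzsiy
vth
zlew
tvh
bzh

Derivation:
Hunk 1: at line 2 remove [tibti,edcpz,npr] add [bygbn] -> 5 lines: muwvv ygod bygbn tci bzh
Hunk 2: at line 1 remove [ygod] add [dhlu,opq,wevqt] -> 7 lines: muwvv dhlu opq wevqt bygbn tci bzh
Hunk 3: at line 2 remove [wevqt,bygbn] add [clj,ktan,twtz] -> 8 lines: muwvv dhlu opq clj ktan twtz tci bzh
Hunk 4: at line 2 remove [opq,clj,ktan] add [ltu,slnol] -> 7 lines: muwvv dhlu ltu slnol twtz tci bzh
Hunk 5: at line 3 remove [twtz] add [qkv,pzsiy] -> 8 lines: muwvv dhlu ltu slnol qkv pzsiy tci bzh
Hunk 6: at line 6 remove [tci] add [vth,zlew,tvh] -> 10 lines: muwvv dhlu ltu slnol qkv pzsiy vth zlew tvh bzh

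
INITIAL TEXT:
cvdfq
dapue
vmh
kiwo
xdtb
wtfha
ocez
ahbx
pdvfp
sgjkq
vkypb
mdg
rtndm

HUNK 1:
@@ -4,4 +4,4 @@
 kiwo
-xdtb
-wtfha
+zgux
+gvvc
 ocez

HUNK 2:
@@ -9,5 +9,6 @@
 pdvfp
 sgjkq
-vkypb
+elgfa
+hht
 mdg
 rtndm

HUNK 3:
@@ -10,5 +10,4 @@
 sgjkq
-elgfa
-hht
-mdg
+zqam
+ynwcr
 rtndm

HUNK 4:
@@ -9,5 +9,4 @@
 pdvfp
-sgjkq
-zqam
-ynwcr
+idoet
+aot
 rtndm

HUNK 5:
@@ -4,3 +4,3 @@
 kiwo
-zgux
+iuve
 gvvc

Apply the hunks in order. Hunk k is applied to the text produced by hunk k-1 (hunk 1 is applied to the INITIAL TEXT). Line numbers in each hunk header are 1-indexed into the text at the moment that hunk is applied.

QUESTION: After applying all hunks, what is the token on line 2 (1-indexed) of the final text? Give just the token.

Answer: dapue

Derivation:
Hunk 1: at line 4 remove [xdtb,wtfha] add [zgux,gvvc] -> 13 lines: cvdfq dapue vmh kiwo zgux gvvc ocez ahbx pdvfp sgjkq vkypb mdg rtndm
Hunk 2: at line 9 remove [vkypb] add [elgfa,hht] -> 14 lines: cvdfq dapue vmh kiwo zgux gvvc ocez ahbx pdvfp sgjkq elgfa hht mdg rtndm
Hunk 3: at line 10 remove [elgfa,hht,mdg] add [zqam,ynwcr] -> 13 lines: cvdfq dapue vmh kiwo zgux gvvc ocez ahbx pdvfp sgjkq zqam ynwcr rtndm
Hunk 4: at line 9 remove [sgjkq,zqam,ynwcr] add [idoet,aot] -> 12 lines: cvdfq dapue vmh kiwo zgux gvvc ocez ahbx pdvfp idoet aot rtndm
Hunk 5: at line 4 remove [zgux] add [iuve] -> 12 lines: cvdfq dapue vmh kiwo iuve gvvc ocez ahbx pdvfp idoet aot rtndm
Final line 2: dapue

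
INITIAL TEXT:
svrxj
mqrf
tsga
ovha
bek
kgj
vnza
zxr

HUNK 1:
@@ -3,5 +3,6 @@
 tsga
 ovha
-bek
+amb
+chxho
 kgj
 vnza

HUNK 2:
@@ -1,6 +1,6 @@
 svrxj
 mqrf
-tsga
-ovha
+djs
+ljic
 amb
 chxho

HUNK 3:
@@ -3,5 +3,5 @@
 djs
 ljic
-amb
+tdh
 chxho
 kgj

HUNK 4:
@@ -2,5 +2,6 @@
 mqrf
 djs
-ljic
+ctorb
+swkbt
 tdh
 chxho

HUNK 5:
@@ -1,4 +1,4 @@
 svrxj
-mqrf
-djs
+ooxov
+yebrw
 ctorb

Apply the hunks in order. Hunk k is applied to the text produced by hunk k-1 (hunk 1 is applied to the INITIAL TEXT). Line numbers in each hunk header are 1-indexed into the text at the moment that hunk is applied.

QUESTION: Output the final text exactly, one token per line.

Hunk 1: at line 3 remove [bek] add [amb,chxho] -> 9 lines: svrxj mqrf tsga ovha amb chxho kgj vnza zxr
Hunk 2: at line 1 remove [tsga,ovha] add [djs,ljic] -> 9 lines: svrxj mqrf djs ljic amb chxho kgj vnza zxr
Hunk 3: at line 3 remove [amb] add [tdh] -> 9 lines: svrxj mqrf djs ljic tdh chxho kgj vnza zxr
Hunk 4: at line 2 remove [ljic] add [ctorb,swkbt] -> 10 lines: svrxj mqrf djs ctorb swkbt tdh chxho kgj vnza zxr
Hunk 5: at line 1 remove [mqrf,djs] add [ooxov,yebrw] -> 10 lines: svrxj ooxov yebrw ctorb swkbt tdh chxho kgj vnza zxr

Answer: svrxj
ooxov
yebrw
ctorb
swkbt
tdh
chxho
kgj
vnza
zxr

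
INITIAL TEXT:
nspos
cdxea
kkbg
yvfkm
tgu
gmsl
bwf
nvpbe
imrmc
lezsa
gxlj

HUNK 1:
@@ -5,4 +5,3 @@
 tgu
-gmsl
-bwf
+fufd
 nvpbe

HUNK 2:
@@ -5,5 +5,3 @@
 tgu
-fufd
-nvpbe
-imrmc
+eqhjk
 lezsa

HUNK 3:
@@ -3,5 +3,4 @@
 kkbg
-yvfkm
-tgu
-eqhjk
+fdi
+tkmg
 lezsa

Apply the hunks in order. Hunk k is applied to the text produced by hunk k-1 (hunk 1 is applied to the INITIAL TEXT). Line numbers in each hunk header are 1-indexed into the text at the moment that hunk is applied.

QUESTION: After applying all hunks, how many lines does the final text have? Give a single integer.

Answer: 7

Derivation:
Hunk 1: at line 5 remove [gmsl,bwf] add [fufd] -> 10 lines: nspos cdxea kkbg yvfkm tgu fufd nvpbe imrmc lezsa gxlj
Hunk 2: at line 5 remove [fufd,nvpbe,imrmc] add [eqhjk] -> 8 lines: nspos cdxea kkbg yvfkm tgu eqhjk lezsa gxlj
Hunk 3: at line 3 remove [yvfkm,tgu,eqhjk] add [fdi,tkmg] -> 7 lines: nspos cdxea kkbg fdi tkmg lezsa gxlj
Final line count: 7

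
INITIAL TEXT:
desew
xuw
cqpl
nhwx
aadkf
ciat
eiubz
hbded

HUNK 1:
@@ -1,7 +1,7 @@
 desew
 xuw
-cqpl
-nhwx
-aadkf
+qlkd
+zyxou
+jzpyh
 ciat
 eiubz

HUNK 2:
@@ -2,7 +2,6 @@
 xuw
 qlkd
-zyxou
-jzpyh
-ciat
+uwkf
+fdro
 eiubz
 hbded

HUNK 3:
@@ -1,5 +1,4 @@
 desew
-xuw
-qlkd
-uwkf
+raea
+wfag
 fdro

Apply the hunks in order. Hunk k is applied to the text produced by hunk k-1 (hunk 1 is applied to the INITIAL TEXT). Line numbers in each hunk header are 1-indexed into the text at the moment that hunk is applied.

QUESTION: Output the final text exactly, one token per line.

Answer: desew
raea
wfag
fdro
eiubz
hbded

Derivation:
Hunk 1: at line 1 remove [cqpl,nhwx,aadkf] add [qlkd,zyxou,jzpyh] -> 8 lines: desew xuw qlkd zyxou jzpyh ciat eiubz hbded
Hunk 2: at line 2 remove [zyxou,jzpyh,ciat] add [uwkf,fdro] -> 7 lines: desew xuw qlkd uwkf fdro eiubz hbded
Hunk 3: at line 1 remove [xuw,qlkd,uwkf] add [raea,wfag] -> 6 lines: desew raea wfag fdro eiubz hbded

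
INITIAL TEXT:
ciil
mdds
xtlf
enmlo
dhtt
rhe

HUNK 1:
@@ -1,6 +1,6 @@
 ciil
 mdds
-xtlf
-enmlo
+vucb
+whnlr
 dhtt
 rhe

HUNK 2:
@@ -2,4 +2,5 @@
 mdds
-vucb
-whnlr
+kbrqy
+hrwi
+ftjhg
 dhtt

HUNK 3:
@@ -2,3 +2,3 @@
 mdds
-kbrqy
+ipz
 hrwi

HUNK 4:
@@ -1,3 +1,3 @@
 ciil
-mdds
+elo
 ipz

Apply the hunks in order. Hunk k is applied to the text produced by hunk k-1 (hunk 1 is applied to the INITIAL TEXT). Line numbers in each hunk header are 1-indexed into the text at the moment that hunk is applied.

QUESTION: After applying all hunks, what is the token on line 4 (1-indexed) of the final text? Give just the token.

Hunk 1: at line 1 remove [xtlf,enmlo] add [vucb,whnlr] -> 6 lines: ciil mdds vucb whnlr dhtt rhe
Hunk 2: at line 2 remove [vucb,whnlr] add [kbrqy,hrwi,ftjhg] -> 7 lines: ciil mdds kbrqy hrwi ftjhg dhtt rhe
Hunk 3: at line 2 remove [kbrqy] add [ipz] -> 7 lines: ciil mdds ipz hrwi ftjhg dhtt rhe
Hunk 4: at line 1 remove [mdds] add [elo] -> 7 lines: ciil elo ipz hrwi ftjhg dhtt rhe
Final line 4: hrwi

Answer: hrwi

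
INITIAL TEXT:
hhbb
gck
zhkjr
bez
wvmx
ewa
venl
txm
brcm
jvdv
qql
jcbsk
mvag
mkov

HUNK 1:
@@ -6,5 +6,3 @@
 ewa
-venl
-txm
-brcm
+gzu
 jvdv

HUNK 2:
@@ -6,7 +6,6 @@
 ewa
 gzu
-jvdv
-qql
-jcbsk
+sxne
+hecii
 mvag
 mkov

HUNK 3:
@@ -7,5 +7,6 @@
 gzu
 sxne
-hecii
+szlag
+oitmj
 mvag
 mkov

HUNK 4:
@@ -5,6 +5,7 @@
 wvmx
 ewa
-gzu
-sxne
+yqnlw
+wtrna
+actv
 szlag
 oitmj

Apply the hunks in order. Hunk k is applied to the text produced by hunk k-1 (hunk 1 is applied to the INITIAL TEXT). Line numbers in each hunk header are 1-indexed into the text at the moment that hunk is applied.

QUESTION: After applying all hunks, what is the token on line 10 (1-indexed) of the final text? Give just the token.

Answer: szlag

Derivation:
Hunk 1: at line 6 remove [venl,txm,brcm] add [gzu] -> 12 lines: hhbb gck zhkjr bez wvmx ewa gzu jvdv qql jcbsk mvag mkov
Hunk 2: at line 6 remove [jvdv,qql,jcbsk] add [sxne,hecii] -> 11 lines: hhbb gck zhkjr bez wvmx ewa gzu sxne hecii mvag mkov
Hunk 3: at line 7 remove [hecii] add [szlag,oitmj] -> 12 lines: hhbb gck zhkjr bez wvmx ewa gzu sxne szlag oitmj mvag mkov
Hunk 4: at line 5 remove [gzu,sxne] add [yqnlw,wtrna,actv] -> 13 lines: hhbb gck zhkjr bez wvmx ewa yqnlw wtrna actv szlag oitmj mvag mkov
Final line 10: szlag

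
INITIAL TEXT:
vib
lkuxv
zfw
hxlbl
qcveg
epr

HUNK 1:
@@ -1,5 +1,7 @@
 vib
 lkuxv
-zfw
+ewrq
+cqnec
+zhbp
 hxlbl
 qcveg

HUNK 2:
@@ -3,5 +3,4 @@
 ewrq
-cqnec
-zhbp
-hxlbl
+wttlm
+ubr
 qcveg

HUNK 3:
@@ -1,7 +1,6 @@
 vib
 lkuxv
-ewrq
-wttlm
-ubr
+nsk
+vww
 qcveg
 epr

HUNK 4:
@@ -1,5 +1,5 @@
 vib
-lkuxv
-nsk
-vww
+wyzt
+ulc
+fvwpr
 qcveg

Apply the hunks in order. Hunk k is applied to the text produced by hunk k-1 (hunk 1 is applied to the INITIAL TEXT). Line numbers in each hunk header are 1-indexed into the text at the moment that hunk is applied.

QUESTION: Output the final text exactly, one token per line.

Answer: vib
wyzt
ulc
fvwpr
qcveg
epr

Derivation:
Hunk 1: at line 1 remove [zfw] add [ewrq,cqnec,zhbp] -> 8 lines: vib lkuxv ewrq cqnec zhbp hxlbl qcveg epr
Hunk 2: at line 3 remove [cqnec,zhbp,hxlbl] add [wttlm,ubr] -> 7 lines: vib lkuxv ewrq wttlm ubr qcveg epr
Hunk 3: at line 1 remove [ewrq,wttlm,ubr] add [nsk,vww] -> 6 lines: vib lkuxv nsk vww qcveg epr
Hunk 4: at line 1 remove [lkuxv,nsk,vww] add [wyzt,ulc,fvwpr] -> 6 lines: vib wyzt ulc fvwpr qcveg epr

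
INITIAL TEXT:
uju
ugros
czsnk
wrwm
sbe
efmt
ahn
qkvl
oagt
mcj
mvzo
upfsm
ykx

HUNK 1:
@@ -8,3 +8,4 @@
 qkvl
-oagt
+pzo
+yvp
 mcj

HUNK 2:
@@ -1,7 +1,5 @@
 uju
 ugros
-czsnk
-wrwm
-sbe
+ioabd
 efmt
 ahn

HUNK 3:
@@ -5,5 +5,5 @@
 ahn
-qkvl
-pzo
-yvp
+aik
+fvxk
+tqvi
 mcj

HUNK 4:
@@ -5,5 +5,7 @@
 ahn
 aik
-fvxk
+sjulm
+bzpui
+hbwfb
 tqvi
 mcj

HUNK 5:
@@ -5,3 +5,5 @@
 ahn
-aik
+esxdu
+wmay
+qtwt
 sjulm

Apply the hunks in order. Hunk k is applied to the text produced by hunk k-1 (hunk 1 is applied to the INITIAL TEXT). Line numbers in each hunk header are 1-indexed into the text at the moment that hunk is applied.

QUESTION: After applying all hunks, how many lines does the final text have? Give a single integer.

Hunk 1: at line 8 remove [oagt] add [pzo,yvp] -> 14 lines: uju ugros czsnk wrwm sbe efmt ahn qkvl pzo yvp mcj mvzo upfsm ykx
Hunk 2: at line 1 remove [czsnk,wrwm,sbe] add [ioabd] -> 12 lines: uju ugros ioabd efmt ahn qkvl pzo yvp mcj mvzo upfsm ykx
Hunk 3: at line 5 remove [qkvl,pzo,yvp] add [aik,fvxk,tqvi] -> 12 lines: uju ugros ioabd efmt ahn aik fvxk tqvi mcj mvzo upfsm ykx
Hunk 4: at line 5 remove [fvxk] add [sjulm,bzpui,hbwfb] -> 14 lines: uju ugros ioabd efmt ahn aik sjulm bzpui hbwfb tqvi mcj mvzo upfsm ykx
Hunk 5: at line 5 remove [aik] add [esxdu,wmay,qtwt] -> 16 lines: uju ugros ioabd efmt ahn esxdu wmay qtwt sjulm bzpui hbwfb tqvi mcj mvzo upfsm ykx
Final line count: 16

Answer: 16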